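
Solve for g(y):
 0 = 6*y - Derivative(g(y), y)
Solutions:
 g(y) = C1 + 3*y^2


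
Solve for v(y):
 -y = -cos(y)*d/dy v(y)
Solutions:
 v(y) = C1 + Integral(y/cos(y), y)


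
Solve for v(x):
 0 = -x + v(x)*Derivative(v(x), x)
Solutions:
 v(x) = -sqrt(C1 + x^2)
 v(x) = sqrt(C1 + x^2)


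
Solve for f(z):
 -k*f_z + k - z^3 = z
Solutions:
 f(z) = C1 + z - z^4/(4*k) - z^2/(2*k)


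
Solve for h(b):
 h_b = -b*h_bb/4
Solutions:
 h(b) = C1 + C2/b^3


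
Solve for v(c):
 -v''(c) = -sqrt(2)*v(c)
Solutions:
 v(c) = C1*exp(-2^(1/4)*c) + C2*exp(2^(1/4)*c)


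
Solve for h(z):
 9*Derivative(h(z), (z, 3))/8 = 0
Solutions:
 h(z) = C1 + C2*z + C3*z^2


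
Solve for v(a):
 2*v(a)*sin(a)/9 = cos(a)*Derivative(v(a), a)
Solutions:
 v(a) = C1/cos(a)^(2/9)


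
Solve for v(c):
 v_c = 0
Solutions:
 v(c) = C1


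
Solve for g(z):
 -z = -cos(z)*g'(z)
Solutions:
 g(z) = C1 + Integral(z/cos(z), z)


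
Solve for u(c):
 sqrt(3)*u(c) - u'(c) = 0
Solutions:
 u(c) = C1*exp(sqrt(3)*c)


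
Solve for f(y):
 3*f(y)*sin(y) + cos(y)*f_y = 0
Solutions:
 f(y) = C1*cos(y)^3


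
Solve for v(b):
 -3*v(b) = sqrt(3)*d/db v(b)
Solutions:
 v(b) = C1*exp(-sqrt(3)*b)


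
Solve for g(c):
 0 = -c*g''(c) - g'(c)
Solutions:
 g(c) = C1 + C2*log(c)


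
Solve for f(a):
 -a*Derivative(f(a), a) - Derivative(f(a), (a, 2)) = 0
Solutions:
 f(a) = C1 + C2*erf(sqrt(2)*a/2)


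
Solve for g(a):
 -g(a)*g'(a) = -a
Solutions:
 g(a) = -sqrt(C1 + a^2)
 g(a) = sqrt(C1 + a^2)


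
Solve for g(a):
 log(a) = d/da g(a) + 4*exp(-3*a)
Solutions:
 g(a) = C1 + a*log(a) - a + 4*exp(-3*a)/3


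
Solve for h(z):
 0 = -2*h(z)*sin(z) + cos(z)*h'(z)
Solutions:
 h(z) = C1/cos(z)^2


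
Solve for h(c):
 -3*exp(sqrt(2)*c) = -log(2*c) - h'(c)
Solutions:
 h(c) = C1 - c*log(c) + c*(1 - log(2)) + 3*sqrt(2)*exp(sqrt(2)*c)/2


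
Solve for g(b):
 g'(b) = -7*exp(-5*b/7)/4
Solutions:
 g(b) = C1 + 49*exp(-5*b/7)/20


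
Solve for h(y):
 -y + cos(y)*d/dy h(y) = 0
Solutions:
 h(y) = C1 + Integral(y/cos(y), y)


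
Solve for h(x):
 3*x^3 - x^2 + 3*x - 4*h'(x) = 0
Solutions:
 h(x) = C1 + 3*x^4/16 - x^3/12 + 3*x^2/8


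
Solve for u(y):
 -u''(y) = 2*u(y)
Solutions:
 u(y) = C1*sin(sqrt(2)*y) + C2*cos(sqrt(2)*y)


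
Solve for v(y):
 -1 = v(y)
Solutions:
 v(y) = -1


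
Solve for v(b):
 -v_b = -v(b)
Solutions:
 v(b) = C1*exp(b)


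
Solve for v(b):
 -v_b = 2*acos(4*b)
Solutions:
 v(b) = C1 - 2*b*acos(4*b) + sqrt(1 - 16*b^2)/2


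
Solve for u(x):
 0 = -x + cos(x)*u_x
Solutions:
 u(x) = C1 + Integral(x/cos(x), x)


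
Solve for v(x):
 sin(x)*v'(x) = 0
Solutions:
 v(x) = C1


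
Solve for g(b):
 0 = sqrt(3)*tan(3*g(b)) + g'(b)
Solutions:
 g(b) = -asin(C1*exp(-3*sqrt(3)*b))/3 + pi/3
 g(b) = asin(C1*exp(-3*sqrt(3)*b))/3


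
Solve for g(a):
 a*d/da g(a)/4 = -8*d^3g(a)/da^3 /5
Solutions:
 g(a) = C1 + Integral(C2*airyai(-10^(1/3)*a/4) + C3*airybi(-10^(1/3)*a/4), a)


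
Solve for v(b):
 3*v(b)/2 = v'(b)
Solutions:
 v(b) = C1*exp(3*b/2)


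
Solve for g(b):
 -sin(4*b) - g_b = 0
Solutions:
 g(b) = C1 + cos(4*b)/4


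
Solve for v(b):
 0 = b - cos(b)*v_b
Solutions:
 v(b) = C1 + Integral(b/cos(b), b)


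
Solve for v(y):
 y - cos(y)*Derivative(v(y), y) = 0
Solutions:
 v(y) = C1 + Integral(y/cos(y), y)


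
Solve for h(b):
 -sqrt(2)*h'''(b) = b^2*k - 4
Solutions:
 h(b) = C1 + C2*b + C3*b^2 - sqrt(2)*b^5*k/120 + sqrt(2)*b^3/3


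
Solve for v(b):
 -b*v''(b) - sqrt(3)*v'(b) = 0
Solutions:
 v(b) = C1 + C2*b^(1 - sqrt(3))


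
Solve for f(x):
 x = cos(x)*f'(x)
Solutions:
 f(x) = C1 + Integral(x/cos(x), x)


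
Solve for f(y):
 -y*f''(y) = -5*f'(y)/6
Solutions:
 f(y) = C1 + C2*y^(11/6)


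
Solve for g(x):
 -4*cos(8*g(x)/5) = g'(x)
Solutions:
 4*x - 5*log(sin(8*g(x)/5) - 1)/16 + 5*log(sin(8*g(x)/5) + 1)/16 = C1


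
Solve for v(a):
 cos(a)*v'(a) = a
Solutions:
 v(a) = C1 + Integral(a/cos(a), a)


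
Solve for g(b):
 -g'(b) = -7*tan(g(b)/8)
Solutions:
 g(b) = -8*asin(C1*exp(7*b/8)) + 8*pi
 g(b) = 8*asin(C1*exp(7*b/8))


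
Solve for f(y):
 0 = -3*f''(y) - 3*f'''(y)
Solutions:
 f(y) = C1 + C2*y + C3*exp(-y)


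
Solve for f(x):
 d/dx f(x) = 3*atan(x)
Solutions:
 f(x) = C1 + 3*x*atan(x) - 3*log(x^2 + 1)/2


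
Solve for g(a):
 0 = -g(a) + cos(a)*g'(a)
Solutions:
 g(a) = C1*sqrt(sin(a) + 1)/sqrt(sin(a) - 1)


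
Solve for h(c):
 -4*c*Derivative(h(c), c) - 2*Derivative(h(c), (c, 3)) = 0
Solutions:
 h(c) = C1 + Integral(C2*airyai(-2^(1/3)*c) + C3*airybi(-2^(1/3)*c), c)


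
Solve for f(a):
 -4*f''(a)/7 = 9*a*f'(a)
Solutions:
 f(a) = C1 + C2*erf(3*sqrt(14)*a/4)


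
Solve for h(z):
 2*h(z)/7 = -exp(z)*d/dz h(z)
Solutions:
 h(z) = C1*exp(2*exp(-z)/7)


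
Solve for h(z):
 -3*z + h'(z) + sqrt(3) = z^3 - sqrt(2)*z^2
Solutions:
 h(z) = C1 + z^4/4 - sqrt(2)*z^3/3 + 3*z^2/2 - sqrt(3)*z


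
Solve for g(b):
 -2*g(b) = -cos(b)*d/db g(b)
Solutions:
 g(b) = C1*(sin(b) + 1)/(sin(b) - 1)


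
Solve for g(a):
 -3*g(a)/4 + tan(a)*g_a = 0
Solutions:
 g(a) = C1*sin(a)^(3/4)


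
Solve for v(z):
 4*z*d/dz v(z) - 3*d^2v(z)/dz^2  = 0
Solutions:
 v(z) = C1 + C2*erfi(sqrt(6)*z/3)


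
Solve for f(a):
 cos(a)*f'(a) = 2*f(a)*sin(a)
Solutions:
 f(a) = C1/cos(a)^2


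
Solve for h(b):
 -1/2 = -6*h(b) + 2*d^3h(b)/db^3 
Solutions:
 h(b) = C3*exp(3^(1/3)*b) + (C1*sin(3^(5/6)*b/2) + C2*cos(3^(5/6)*b/2))*exp(-3^(1/3)*b/2) + 1/12


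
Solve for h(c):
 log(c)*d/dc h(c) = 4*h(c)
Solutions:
 h(c) = C1*exp(4*li(c))


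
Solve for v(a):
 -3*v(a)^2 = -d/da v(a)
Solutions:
 v(a) = -1/(C1 + 3*a)


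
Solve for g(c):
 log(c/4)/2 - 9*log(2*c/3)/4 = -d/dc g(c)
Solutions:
 g(c) = C1 + 7*c*log(c)/4 - 9*c*log(3)/4 - 7*c/4 + 13*c*log(2)/4


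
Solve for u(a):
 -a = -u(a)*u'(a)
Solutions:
 u(a) = -sqrt(C1 + a^2)
 u(a) = sqrt(C1 + a^2)


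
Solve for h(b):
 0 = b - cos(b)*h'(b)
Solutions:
 h(b) = C1 + Integral(b/cos(b), b)


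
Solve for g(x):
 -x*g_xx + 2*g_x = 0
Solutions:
 g(x) = C1 + C2*x^3


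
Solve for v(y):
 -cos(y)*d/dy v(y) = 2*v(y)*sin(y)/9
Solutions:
 v(y) = C1*cos(y)^(2/9)


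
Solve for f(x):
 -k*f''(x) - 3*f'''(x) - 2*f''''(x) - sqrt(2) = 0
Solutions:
 f(x) = C1 + C2*x + C3*exp(x*(sqrt(9 - 8*k) - 3)/4) + C4*exp(-x*(sqrt(9 - 8*k) + 3)/4) - sqrt(2)*x^2/(2*k)


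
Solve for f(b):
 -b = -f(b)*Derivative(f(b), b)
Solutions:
 f(b) = -sqrt(C1 + b^2)
 f(b) = sqrt(C1 + b^2)


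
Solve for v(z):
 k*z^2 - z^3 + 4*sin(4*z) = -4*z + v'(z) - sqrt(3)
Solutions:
 v(z) = C1 + k*z^3/3 - z^4/4 + 2*z^2 + sqrt(3)*z - cos(4*z)


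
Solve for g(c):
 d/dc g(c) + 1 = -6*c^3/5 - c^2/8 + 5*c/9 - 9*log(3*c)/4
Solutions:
 g(c) = C1 - 3*c^4/10 - c^3/24 + 5*c^2/18 - 9*c*log(c)/4 - 9*c*log(3)/4 + 5*c/4


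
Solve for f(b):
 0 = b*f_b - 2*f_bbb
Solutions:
 f(b) = C1 + Integral(C2*airyai(2^(2/3)*b/2) + C3*airybi(2^(2/3)*b/2), b)


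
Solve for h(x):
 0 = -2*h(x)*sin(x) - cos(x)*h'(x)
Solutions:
 h(x) = C1*cos(x)^2


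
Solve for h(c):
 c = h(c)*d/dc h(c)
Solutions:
 h(c) = -sqrt(C1 + c^2)
 h(c) = sqrt(C1 + c^2)


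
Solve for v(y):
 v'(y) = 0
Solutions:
 v(y) = C1


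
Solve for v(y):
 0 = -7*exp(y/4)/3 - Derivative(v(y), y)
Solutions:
 v(y) = C1 - 28*exp(y/4)/3


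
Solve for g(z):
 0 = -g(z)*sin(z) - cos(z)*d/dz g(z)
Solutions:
 g(z) = C1*cos(z)


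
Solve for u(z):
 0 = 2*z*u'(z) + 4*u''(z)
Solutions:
 u(z) = C1 + C2*erf(z/2)


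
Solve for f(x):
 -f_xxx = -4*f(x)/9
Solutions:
 f(x) = C3*exp(2^(2/3)*3^(1/3)*x/3) + (C1*sin(2^(2/3)*3^(5/6)*x/6) + C2*cos(2^(2/3)*3^(5/6)*x/6))*exp(-2^(2/3)*3^(1/3)*x/6)


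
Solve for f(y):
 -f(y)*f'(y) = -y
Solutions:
 f(y) = -sqrt(C1 + y^2)
 f(y) = sqrt(C1 + y^2)


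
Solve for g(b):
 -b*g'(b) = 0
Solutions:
 g(b) = C1


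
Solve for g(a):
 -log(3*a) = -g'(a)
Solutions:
 g(a) = C1 + a*log(a) - a + a*log(3)


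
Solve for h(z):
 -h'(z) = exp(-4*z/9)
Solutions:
 h(z) = C1 + 9*exp(-4*z/9)/4


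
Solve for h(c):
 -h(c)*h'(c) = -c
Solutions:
 h(c) = -sqrt(C1 + c^2)
 h(c) = sqrt(C1 + c^2)


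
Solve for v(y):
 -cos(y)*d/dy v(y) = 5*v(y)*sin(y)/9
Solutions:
 v(y) = C1*cos(y)^(5/9)


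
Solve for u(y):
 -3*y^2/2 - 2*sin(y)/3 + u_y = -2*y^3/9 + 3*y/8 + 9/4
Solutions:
 u(y) = C1 - y^4/18 + y^3/2 + 3*y^2/16 + 9*y/4 - 2*cos(y)/3


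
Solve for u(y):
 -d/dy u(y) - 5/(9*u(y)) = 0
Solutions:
 u(y) = -sqrt(C1 - 10*y)/3
 u(y) = sqrt(C1 - 10*y)/3


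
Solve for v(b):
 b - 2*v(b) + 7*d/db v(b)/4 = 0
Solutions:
 v(b) = C1*exp(8*b/7) + b/2 + 7/16


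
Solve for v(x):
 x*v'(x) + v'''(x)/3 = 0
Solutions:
 v(x) = C1 + Integral(C2*airyai(-3^(1/3)*x) + C3*airybi(-3^(1/3)*x), x)


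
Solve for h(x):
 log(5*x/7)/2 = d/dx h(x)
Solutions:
 h(x) = C1 + x*log(x)/2 - x*log(7)/2 - x/2 + x*log(5)/2


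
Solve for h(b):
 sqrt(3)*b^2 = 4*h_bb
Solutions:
 h(b) = C1 + C2*b + sqrt(3)*b^4/48


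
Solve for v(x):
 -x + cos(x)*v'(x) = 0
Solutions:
 v(x) = C1 + Integral(x/cos(x), x)


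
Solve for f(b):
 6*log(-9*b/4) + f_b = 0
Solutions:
 f(b) = C1 - 6*b*log(-b) + 6*b*(-2*log(3) + 1 + 2*log(2))


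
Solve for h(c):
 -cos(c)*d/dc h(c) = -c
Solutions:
 h(c) = C1 + Integral(c/cos(c), c)


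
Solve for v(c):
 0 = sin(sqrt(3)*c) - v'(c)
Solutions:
 v(c) = C1 - sqrt(3)*cos(sqrt(3)*c)/3


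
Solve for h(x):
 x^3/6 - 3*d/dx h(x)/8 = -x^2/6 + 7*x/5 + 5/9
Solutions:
 h(x) = C1 + x^4/9 + 4*x^3/27 - 28*x^2/15 - 40*x/27


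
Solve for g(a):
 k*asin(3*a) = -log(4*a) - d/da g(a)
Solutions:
 g(a) = C1 - a*log(a) - 2*a*log(2) + a - k*(a*asin(3*a) + sqrt(1 - 9*a^2)/3)


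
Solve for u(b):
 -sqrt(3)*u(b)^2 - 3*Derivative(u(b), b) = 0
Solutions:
 u(b) = 3/(C1 + sqrt(3)*b)


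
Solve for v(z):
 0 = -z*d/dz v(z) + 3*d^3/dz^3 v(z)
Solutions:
 v(z) = C1 + Integral(C2*airyai(3^(2/3)*z/3) + C3*airybi(3^(2/3)*z/3), z)


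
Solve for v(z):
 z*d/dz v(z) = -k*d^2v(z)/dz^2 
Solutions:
 v(z) = C1 + C2*sqrt(k)*erf(sqrt(2)*z*sqrt(1/k)/2)


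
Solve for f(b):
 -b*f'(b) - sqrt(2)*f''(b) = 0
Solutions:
 f(b) = C1 + C2*erf(2^(1/4)*b/2)


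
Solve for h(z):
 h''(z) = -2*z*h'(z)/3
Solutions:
 h(z) = C1 + C2*erf(sqrt(3)*z/3)


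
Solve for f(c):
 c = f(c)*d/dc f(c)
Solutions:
 f(c) = -sqrt(C1 + c^2)
 f(c) = sqrt(C1 + c^2)


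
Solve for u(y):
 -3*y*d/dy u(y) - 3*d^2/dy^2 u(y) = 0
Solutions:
 u(y) = C1 + C2*erf(sqrt(2)*y/2)


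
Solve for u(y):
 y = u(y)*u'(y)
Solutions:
 u(y) = -sqrt(C1 + y^2)
 u(y) = sqrt(C1 + y^2)


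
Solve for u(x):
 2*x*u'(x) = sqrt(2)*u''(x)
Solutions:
 u(x) = C1 + C2*erfi(2^(3/4)*x/2)


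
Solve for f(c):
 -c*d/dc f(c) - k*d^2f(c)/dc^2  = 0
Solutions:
 f(c) = C1 + C2*sqrt(k)*erf(sqrt(2)*c*sqrt(1/k)/2)


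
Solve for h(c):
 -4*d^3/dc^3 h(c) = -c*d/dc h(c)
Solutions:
 h(c) = C1 + Integral(C2*airyai(2^(1/3)*c/2) + C3*airybi(2^(1/3)*c/2), c)


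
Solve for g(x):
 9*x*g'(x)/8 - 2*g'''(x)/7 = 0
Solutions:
 g(x) = C1 + Integral(C2*airyai(2^(2/3)*63^(1/3)*x/4) + C3*airybi(2^(2/3)*63^(1/3)*x/4), x)


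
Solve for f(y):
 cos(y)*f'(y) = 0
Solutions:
 f(y) = C1


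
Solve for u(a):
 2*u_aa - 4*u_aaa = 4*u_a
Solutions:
 u(a) = C1 + (C2*sin(sqrt(15)*a/4) + C3*cos(sqrt(15)*a/4))*exp(a/4)


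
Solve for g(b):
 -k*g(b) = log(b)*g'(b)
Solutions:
 g(b) = C1*exp(-k*li(b))


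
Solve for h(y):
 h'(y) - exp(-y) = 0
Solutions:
 h(y) = C1 - exp(-y)


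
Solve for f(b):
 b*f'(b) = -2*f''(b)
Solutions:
 f(b) = C1 + C2*erf(b/2)


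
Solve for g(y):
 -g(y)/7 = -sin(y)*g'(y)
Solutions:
 g(y) = C1*(cos(y) - 1)^(1/14)/(cos(y) + 1)^(1/14)


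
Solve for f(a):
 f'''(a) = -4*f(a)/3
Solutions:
 f(a) = C3*exp(-6^(2/3)*a/3) + (C1*sin(2^(2/3)*3^(1/6)*a/2) + C2*cos(2^(2/3)*3^(1/6)*a/2))*exp(6^(2/3)*a/6)


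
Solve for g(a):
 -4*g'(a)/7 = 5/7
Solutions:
 g(a) = C1 - 5*a/4


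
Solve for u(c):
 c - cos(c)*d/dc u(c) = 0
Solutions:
 u(c) = C1 + Integral(c/cos(c), c)


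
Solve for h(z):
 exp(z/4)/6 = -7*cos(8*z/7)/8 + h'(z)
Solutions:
 h(z) = C1 + 2*exp(z/4)/3 + 49*sin(8*z/7)/64


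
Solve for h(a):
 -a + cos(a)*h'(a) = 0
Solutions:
 h(a) = C1 + Integral(a/cos(a), a)


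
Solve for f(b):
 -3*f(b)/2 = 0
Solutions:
 f(b) = 0


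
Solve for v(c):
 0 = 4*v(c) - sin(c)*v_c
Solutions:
 v(c) = C1*(cos(c)^2 - 2*cos(c) + 1)/(cos(c)^2 + 2*cos(c) + 1)


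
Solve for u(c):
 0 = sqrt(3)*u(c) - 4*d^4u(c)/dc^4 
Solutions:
 u(c) = C1*exp(-sqrt(2)*3^(1/8)*c/2) + C2*exp(sqrt(2)*3^(1/8)*c/2) + C3*sin(sqrt(2)*3^(1/8)*c/2) + C4*cos(sqrt(2)*3^(1/8)*c/2)


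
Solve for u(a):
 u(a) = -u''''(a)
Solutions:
 u(a) = (C1*sin(sqrt(2)*a/2) + C2*cos(sqrt(2)*a/2))*exp(-sqrt(2)*a/2) + (C3*sin(sqrt(2)*a/2) + C4*cos(sqrt(2)*a/2))*exp(sqrt(2)*a/2)


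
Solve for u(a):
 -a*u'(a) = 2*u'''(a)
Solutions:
 u(a) = C1 + Integral(C2*airyai(-2^(2/3)*a/2) + C3*airybi(-2^(2/3)*a/2), a)


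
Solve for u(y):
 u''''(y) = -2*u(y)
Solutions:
 u(y) = (C1*sin(2^(3/4)*y/2) + C2*cos(2^(3/4)*y/2))*exp(-2^(3/4)*y/2) + (C3*sin(2^(3/4)*y/2) + C4*cos(2^(3/4)*y/2))*exp(2^(3/4)*y/2)


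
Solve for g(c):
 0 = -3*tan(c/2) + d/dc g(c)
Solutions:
 g(c) = C1 - 6*log(cos(c/2))


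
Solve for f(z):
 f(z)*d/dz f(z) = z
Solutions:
 f(z) = -sqrt(C1 + z^2)
 f(z) = sqrt(C1 + z^2)


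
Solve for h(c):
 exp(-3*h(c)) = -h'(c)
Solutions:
 h(c) = log(C1 - 3*c)/3
 h(c) = log((-3^(1/3) - 3^(5/6)*I)*(C1 - c)^(1/3)/2)
 h(c) = log((-3^(1/3) + 3^(5/6)*I)*(C1 - c)^(1/3)/2)


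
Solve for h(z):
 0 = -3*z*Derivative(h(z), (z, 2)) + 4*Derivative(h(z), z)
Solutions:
 h(z) = C1 + C2*z^(7/3)


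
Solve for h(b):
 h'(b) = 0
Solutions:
 h(b) = C1


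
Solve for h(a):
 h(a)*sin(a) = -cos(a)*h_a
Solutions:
 h(a) = C1*cos(a)


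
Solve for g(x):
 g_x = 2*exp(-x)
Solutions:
 g(x) = C1 - 2*exp(-x)


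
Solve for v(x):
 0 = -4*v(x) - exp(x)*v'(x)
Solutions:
 v(x) = C1*exp(4*exp(-x))


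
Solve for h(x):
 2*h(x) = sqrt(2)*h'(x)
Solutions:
 h(x) = C1*exp(sqrt(2)*x)


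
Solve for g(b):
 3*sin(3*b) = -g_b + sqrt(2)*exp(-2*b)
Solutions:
 g(b) = C1 + cos(3*b) - sqrt(2)*exp(-2*b)/2


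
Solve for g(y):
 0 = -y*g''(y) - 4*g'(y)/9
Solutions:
 g(y) = C1 + C2*y^(5/9)


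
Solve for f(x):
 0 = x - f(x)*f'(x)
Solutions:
 f(x) = -sqrt(C1 + x^2)
 f(x) = sqrt(C1 + x^2)


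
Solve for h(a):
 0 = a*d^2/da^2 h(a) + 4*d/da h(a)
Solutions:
 h(a) = C1 + C2/a^3


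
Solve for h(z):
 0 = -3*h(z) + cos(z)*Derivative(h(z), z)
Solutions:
 h(z) = C1*(sin(z) + 1)^(3/2)/(sin(z) - 1)^(3/2)


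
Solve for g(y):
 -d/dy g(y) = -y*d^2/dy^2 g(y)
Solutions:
 g(y) = C1 + C2*y^2


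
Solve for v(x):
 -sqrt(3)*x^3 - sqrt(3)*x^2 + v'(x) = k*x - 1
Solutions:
 v(x) = C1 + k*x^2/2 + sqrt(3)*x^4/4 + sqrt(3)*x^3/3 - x


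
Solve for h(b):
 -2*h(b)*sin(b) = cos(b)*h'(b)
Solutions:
 h(b) = C1*cos(b)^2


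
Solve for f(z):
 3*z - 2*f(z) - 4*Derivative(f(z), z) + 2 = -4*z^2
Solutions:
 f(z) = C1*exp(-z/2) + 2*z^2 - 13*z/2 + 14


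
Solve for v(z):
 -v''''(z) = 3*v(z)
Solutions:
 v(z) = (C1*sin(sqrt(2)*3^(1/4)*z/2) + C2*cos(sqrt(2)*3^(1/4)*z/2))*exp(-sqrt(2)*3^(1/4)*z/2) + (C3*sin(sqrt(2)*3^(1/4)*z/2) + C4*cos(sqrt(2)*3^(1/4)*z/2))*exp(sqrt(2)*3^(1/4)*z/2)


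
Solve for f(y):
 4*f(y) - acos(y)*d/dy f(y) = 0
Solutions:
 f(y) = C1*exp(4*Integral(1/acos(y), y))


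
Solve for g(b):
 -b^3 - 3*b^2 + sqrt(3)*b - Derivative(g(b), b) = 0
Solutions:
 g(b) = C1 - b^4/4 - b^3 + sqrt(3)*b^2/2


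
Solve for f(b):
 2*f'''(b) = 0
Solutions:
 f(b) = C1 + C2*b + C3*b^2


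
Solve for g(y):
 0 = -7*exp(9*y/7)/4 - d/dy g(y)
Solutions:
 g(y) = C1 - 49*exp(9*y/7)/36


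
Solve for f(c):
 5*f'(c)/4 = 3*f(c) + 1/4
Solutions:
 f(c) = C1*exp(12*c/5) - 1/12


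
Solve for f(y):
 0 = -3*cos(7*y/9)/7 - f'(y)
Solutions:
 f(y) = C1 - 27*sin(7*y/9)/49


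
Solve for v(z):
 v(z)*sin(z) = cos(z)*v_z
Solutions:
 v(z) = C1/cos(z)


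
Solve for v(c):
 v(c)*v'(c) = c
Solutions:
 v(c) = -sqrt(C1 + c^2)
 v(c) = sqrt(C1 + c^2)


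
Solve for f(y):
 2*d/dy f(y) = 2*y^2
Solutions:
 f(y) = C1 + y^3/3


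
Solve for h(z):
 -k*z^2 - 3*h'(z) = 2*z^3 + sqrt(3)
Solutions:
 h(z) = C1 - k*z^3/9 - z^4/6 - sqrt(3)*z/3


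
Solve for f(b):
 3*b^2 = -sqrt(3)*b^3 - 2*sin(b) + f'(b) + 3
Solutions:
 f(b) = C1 + sqrt(3)*b^4/4 + b^3 - 3*b - 2*cos(b)


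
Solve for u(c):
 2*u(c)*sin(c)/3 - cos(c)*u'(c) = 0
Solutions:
 u(c) = C1/cos(c)^(2/3)


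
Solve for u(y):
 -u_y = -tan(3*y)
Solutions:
 u(y) = C1 - log(cos(3*y))/3


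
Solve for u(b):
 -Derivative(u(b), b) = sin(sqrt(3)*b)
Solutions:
 u(b) = C1 + sqrt(3)*cos(sqrt(3)*b)/3


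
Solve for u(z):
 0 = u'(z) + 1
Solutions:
 u(z) = C1 - z


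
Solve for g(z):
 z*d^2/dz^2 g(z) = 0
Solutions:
 g(z) = C1 + C2*z


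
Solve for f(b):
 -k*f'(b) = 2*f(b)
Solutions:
 f(b) = C1*exp(-2*b/k)


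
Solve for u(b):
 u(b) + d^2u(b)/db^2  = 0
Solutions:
 u(b) = C1*sin(b) + C2*cos(b)


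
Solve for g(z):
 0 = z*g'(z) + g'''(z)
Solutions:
 g(z) = C1 + Integral(C2*airyai(-z) + C3*airybi(-z), z)


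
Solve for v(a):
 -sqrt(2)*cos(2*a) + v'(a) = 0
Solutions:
 v(a) = C1 + sqrt(2)*sin(2*a)/2


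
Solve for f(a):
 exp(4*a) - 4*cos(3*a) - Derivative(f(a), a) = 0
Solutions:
 f(a) = C1 + exp(4*a)/4 - 4*sin(3*a)/3


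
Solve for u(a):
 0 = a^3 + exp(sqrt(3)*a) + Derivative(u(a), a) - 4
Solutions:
 u(a) = C1 - a^4/4 + 4*a - sqrt(3)*exp(sqrt(3)*a)/3


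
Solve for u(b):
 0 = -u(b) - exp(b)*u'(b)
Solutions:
 u(b) = C1*exp(exp(-b))


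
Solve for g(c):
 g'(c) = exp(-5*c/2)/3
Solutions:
 g(c) = C1 - 2*exp(-5*c/2)/15


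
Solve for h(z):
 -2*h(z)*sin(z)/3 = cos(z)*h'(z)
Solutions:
 h(z) = C1*cos(z)^(2/3)


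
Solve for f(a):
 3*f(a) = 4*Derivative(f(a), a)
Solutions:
 f(a) = C1*exp(3*a/4)


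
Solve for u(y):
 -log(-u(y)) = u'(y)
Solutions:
 -li(-u(y)) = C1 - y


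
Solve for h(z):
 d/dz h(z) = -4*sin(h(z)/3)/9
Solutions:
 4*z/9 + 3*log(cos(h(z)/3) - 1)/2 - 3*log(cos(h(z)/3) + 1)/2 = C1


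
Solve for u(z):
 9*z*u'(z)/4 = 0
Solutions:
 u(z) = C1


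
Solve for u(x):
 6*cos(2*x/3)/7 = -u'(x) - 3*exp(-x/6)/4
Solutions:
 u(x) = C1 - 9*sin(2*x/3)/7 + 9*exp(-x/6)/2


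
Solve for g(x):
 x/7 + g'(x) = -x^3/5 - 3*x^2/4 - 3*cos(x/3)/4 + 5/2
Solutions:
 g(x) = C1 - x^4/20 - x^3/4 - x^2/14 + 5*x/2 - 9*sin(x/3)/4


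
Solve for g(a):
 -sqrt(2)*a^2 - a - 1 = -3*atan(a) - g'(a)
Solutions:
 g(a) = C1 + sqrt(2)*a^3/3 + a^2/2 - 3*a*atan(a) + a + 3*log(a^2 + 1)/2


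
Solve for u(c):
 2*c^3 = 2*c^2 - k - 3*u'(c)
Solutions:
 u(c) = C1 - c^4/6 + 2*c^3/9 - c*k/3


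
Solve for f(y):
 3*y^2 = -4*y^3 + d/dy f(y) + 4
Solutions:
 f(y) = C1 + y^4 + y^3 - 4*y


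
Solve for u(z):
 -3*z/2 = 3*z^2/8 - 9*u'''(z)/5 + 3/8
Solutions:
 u(z) = C1 + C2*z + C3*z^2 + z^5/288 + 5*z^4/144 + 5*z^3/144


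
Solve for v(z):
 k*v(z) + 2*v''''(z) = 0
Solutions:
 v(z) = C1*exp(-2^(3/4)*z*(-k)^(1/4)/2) + C2*exp(2^(3/4)*z*(-k)^(1/4)/2) + C3*exp(-2^(3/4)*I*z*(-k)^(1/4)/2) + C4*exp(2^(3/4)*I*z*(-k)^(1/4)/2)


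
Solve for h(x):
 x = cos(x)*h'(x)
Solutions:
 h(x) = C1 + Integral(x/cos(x), x)


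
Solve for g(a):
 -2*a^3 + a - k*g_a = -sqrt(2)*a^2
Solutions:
 g(a) = C1 - a^4/(2*k) + sqrt(2)*a^3/(3*k) + a^2/(2*k)


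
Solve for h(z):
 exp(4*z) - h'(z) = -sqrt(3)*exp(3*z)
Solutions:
 h(z) = C1 + exp(4*z)/4 + sqrt(3)*exp(3*z)/3


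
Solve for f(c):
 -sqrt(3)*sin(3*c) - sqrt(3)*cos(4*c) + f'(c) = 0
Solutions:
 f(c) = C1 + sqrt(3)*sin(4*c)/4 - sqrt(3)*cos(3*c)/3


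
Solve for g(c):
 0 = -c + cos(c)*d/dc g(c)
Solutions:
 g(c) = C1 + Integral(c/cos(c), c)


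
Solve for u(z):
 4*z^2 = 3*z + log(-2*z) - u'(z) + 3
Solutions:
 u(z) = C1 - 4*z^3/3 + 3*z^2/2 + z*log(-z) + z*(log(2) + 2)


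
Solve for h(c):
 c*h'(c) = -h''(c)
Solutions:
 h(c) = C1 + C2*erf(sqrt(2)*c/2)


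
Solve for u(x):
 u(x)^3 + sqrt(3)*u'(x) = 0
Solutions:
 u(x) = -sqrt(6)*sqrt(-1/(C1 - sqrt(3)*x))/2
 u(x) = sqrt(6)*sqrt(-1/(C1 - sqrt(3)*x))/2


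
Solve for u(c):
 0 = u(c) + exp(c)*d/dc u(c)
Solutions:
 u(c) = C1*exp(exp(-c))


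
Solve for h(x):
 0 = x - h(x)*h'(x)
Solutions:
 h(x) = -sqrt(C1 + x^2)
 h(x) = sqrt(C1 + x^2)


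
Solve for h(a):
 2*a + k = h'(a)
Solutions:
 h(a) = C1 + a^2 + a*k


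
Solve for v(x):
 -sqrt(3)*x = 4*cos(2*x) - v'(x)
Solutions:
 v(x) = C1 + sqrt(3)*x^2/2 + 2*sin(2*x)


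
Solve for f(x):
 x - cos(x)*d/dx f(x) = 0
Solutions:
 f(x) = C1 + Integral(x/cos(x), x)


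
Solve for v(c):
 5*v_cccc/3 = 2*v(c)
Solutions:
 v(c) = C1*exp(-5^(3/4)*6^(1/4)*c/5) + C2*exp(5^(3/4)*6^(1/4)*c/5) + C3*sin(5^(3/4)*6^(1/4)*c/5) + C4*cos(5^(3/4)*6^(1/4)*c/5)


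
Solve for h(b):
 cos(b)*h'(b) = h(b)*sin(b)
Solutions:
 h(b) = C1/cos(b)


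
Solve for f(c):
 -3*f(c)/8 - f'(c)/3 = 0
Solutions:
 f(c) = C1*exp(-9*c/8)


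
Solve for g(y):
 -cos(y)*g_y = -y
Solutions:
 g(y) = C1 + Integral(y/cos(y), y)


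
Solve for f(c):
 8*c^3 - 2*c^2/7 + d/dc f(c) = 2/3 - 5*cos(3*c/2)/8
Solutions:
 f(c) = C1 - 2*c^4 + 2*c^3/21 + 2*c/3 - 5*sin(3*c/2)/12


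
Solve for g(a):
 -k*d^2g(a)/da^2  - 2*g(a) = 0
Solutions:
 g(a) = C1*exp(-sqrt(2)*a*sqrt(-1/k)) + C2*exp(sqrt(2)*a*sqrt(-1/k))


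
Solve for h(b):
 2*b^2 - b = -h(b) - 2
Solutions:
 h(b) = -2*b^2 + b - 2


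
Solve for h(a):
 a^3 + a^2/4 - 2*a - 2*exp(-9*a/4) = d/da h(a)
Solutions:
 h(a) = C1 + a^4/4 + a^3/12 - a^2 + 8*exp(-9*a/4)/9


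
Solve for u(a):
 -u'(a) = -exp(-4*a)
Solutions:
 u(a) = C1 - exp(-4*a)/4


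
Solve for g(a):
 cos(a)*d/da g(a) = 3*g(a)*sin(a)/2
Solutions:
 g(a) = C1/cos(a)^(3/2)


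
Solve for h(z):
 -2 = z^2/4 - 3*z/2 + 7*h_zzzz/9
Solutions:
 h(z) = C1 + C2*z + C3*z^2 + C4*z^3 - z^6/1120 + 9*z^5/560 - 3*z^4/28


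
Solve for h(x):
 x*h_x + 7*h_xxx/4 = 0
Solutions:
 h(x) = C1 + Integral(C2*airyai(-14^(2/3)*x/7) + C3*airybi(-14^(2/3)*x/7), x)


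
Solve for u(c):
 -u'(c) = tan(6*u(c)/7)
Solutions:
 u(c) = -7*asin(C1*exp(-6*c/7))/6 + 7*pi/6
 u(c) = 7*asin(C1*exp(-6*c/7))/6


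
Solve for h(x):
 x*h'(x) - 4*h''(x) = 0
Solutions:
 h(x) = C1 + C2*erfi(sqrt(2)*x/4)


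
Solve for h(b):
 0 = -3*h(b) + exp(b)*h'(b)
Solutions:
 h(b) = C1*exp(-3*exp(-b))


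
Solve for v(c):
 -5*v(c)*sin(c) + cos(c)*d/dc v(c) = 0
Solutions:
 v(c) = C1/cos(c)^5


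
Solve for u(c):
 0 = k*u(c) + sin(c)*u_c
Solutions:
 u(c) = C1*exp(k*(-log(cos(c) - 1) + log(cos(c) + 1))/2)


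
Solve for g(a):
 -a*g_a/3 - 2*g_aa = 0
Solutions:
 g(a) = C1 + C2*erf(sqrt(3)*a/6)


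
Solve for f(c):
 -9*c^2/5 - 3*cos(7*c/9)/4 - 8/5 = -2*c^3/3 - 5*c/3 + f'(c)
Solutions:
 f(c) = C1 + c^4/6 - 3*c^3/5 + 5*c^2/6 - 8*c/5 - 27*sin(7*c/9)/28


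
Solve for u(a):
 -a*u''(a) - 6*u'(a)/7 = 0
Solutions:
 u(a) = C1 + C2*a^(1/7)


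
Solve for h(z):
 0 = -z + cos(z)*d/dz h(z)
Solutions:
 h(z) = C1 + Integral(z/cos(z), z)


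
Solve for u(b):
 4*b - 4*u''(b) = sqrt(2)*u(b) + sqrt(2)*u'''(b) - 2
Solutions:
 u(b) = C1*exp(b*(-4*sqrt(2) + 8/(27/2 + 16*sqrt(2) + sqrt(-2048 + (27 + 32*sqrt(2))^2)/2)^(1/3) + (27/2 + 16*sqrt(2) + sqrt(-2048 + (27 + 32*sqrt(2))^2)/2)^(1/3))/6)*sin(sqrt(3)*b*(-(27/2 + 16*sqrt(2) + sqrt(-2048 + (27 + 32*sqrt(2))^2)/2)^(1/3) + 8/(27/2 + 16*sqrt(2) + sqrt(-2048 + (27 + 32*sqrt(2))^2)/2)^(1/3))/6) + C2*exp(b*(-4*sqrt(2) + 8/(27/2 + 16*sqrt(2) + sqrt(-2048 + (27 + 32*sqrt(2))^2)/2)^(1/3) + (27/2 + 16*sqrt(2) + sqrt(-2048 + (27 + 32*sqrt(2))^2)/2)^(1/3))/6)*cos(sqrt(3)*b*(-(27/2 + 16*sqrt(2) + sqrt(-2048 + (27 + 32*sqrt(2))^2)/2)^(1/3) + 8/(27/2 + 16*sqrt(2) + sqrt(-2048 + (27 + 32*sqrt(2))^2)/2)^(1/3))/6) + C3*exp(-b*(8/(27/2 + 16*sqrt(2) + sqrt(-2048 + (27 + 32*sqrt(2))^2)/2)^(1/3) + 2*sqrt(2) + (27/2 + 16*sqrt(2) + sqrt(-2048 + (27 + 32*sqrt(2))^2)/2)^(1/3))/3) + 2*sqrt(2)*b + sqrt(2)


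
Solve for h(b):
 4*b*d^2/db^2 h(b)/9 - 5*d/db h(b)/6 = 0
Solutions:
 h(b) = C1 + C2*b^(23/8)


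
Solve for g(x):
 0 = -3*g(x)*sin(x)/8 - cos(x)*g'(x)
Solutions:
 g(x) = C1*cos(x)^(3/8)


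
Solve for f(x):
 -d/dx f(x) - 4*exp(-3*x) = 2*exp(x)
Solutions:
 f(x) = C1 - 2*exp(x) + 4*exp(-3*x)/3


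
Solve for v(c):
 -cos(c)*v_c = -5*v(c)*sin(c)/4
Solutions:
 v(c) = C1/cos(c)^(5/4)


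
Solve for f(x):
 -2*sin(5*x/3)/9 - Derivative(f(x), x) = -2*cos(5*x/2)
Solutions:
 f(x) = C1 + 4*sin(5*x/2)/5 + 2*cos(5*x/3)/15


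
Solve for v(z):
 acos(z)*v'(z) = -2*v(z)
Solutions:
 v(z) = C1*exp(-2*Integral(1/acos(z), z))


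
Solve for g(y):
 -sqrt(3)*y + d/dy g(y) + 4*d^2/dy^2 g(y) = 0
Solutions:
 g(y) = C1 + C2*exp(-y/4) + sqrt(3)*y^2/2 - 4*sqrt(3)*y


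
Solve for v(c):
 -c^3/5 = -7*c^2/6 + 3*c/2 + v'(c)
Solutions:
 v(c) = C1 - c^4/20 + 7*c^3/18 - 3*c^2/4


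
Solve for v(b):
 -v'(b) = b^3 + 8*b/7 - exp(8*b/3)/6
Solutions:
 v(b) = C1 - b^4/4 - 4*b^2/7 + exp(8*b/3)/16


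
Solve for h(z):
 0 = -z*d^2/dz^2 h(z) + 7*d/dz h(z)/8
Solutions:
 h(z) = C1 + C2*z^(15/8)


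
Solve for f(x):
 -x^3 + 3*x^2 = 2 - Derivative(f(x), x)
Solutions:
 f(x) = C1 + x^4/4 - x^3 + 2*x


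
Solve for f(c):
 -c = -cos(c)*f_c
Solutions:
 f(c) = C1 + Integral(c/cos(c), c)


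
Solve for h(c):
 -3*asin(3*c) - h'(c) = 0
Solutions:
 h(c) = C1 - 3*c*asin(3*c) - sqrt(1 - 9*c^2)


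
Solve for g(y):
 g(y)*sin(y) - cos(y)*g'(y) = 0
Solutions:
 g(y) = C1/cos(y)


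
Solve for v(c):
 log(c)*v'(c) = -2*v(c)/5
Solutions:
 v(c) = C1*exp(-2*li(c)/5)


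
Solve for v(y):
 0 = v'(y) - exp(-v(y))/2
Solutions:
 v(y) = log(C1 + y/2)


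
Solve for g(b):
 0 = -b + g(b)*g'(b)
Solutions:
 g(b) = -sqrt(C1 + b^2)
 g(b) = sqrt(C1 + b^2)


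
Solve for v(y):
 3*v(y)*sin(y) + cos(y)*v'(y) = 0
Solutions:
 v(y) = C1*cos(y)^3


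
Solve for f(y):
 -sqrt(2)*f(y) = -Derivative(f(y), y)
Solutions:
 f(y) = C1*exp(sqrt(2)*y)


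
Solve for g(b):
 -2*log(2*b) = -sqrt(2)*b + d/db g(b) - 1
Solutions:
 g(b) = C1 + sqrt(2)*b^2/2 - 2*b*log(b) - b*log(4) + 3*b


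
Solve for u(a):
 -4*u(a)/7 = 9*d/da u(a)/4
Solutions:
 u(a) = C1*exp(-16*a/63)


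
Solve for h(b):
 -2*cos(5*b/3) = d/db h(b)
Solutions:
 h(b) = C1 - 6*sin(5*b/3)/5


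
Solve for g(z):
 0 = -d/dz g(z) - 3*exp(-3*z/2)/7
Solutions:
 g(z) = C1 + 2*exp(-3*z/2)/7


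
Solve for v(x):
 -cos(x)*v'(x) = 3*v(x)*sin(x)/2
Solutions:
 v(x) = C1*cos(x)^(3/2)


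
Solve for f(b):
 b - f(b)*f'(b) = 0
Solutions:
 f(b) = -sqrt(C1 + b^2)
 f(b) = sqrt(C1 + b^2)


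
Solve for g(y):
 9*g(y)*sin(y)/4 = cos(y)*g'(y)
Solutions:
 g(y) = C1/cos(y)^(9/4)


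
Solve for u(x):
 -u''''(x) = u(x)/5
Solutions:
 u(x) = (C1*sin(sqrt(2)*5^(3/4)*x/10) + C2*cos(sqrt(2)*5^(3/4)*x/10))*exp(-sqrt(2)*5^(3/4)*x/10) + (C3*sin(sqrt(2)*5^(3/4)*x/10) + C4*cos(sqrt(2)*5^(3/4)*x/10))*exp(sqrt(2)*5^(3/4)*x/10)


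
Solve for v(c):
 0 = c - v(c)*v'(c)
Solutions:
 v(c) = -sqrt(C1 + c^2)
 v(c) = sqrt(C1 + c^2)


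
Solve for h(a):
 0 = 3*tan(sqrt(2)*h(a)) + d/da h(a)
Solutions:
 h(a) = sqrt(2)*(pi - asin(C1*exp(-3*sqrt(2)*a)))/2
 h(a) = sqrt(2)*asin(C1*exp(-3*sqrt(2)*a))/2


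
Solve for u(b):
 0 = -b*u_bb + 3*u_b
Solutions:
 u(b) = C1 + C2*b^4


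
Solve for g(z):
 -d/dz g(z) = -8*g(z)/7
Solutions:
 g(z) = C1*exp(8*z/7)


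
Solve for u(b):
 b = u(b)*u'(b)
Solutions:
 u(b) = -sqrt(C1 + b^2)
 u(b) = sqrt(C1 + b^2)


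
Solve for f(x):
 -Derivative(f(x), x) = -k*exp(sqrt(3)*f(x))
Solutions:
 f(x) = sqrt(3)*(2*log(-1/(C1 + k*x)) - log(3))/6


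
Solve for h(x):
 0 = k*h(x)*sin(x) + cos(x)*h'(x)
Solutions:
 h(x) = C1*exp(k*log(cos(x)))


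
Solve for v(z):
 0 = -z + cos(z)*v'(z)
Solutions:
 v(z) = C1 + Integral(z/cos(z), z)


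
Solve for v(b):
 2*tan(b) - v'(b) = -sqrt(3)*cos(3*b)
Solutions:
 v(b) = C1 - 2*log(cos(b)) + sqrt(3)*sin(3*b)/3


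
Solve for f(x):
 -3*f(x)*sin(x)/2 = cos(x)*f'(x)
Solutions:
 f(x) = C1*cos(x)^(3/2)


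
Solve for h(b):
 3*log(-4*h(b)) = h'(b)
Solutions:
 -Integral(1/(log(-_y) + 2*log(2)), (_y, h(b)))/3 = C1 - b


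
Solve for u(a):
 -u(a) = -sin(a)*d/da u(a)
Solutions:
 u(a) = C1*sqrt(cos(a) - 1)/sqrt(cos(a) + 1)


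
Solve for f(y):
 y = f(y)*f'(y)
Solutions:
 f(y) = -sqrt(C1 + y^2)
 f(y) = sqrt(C1 + y^2)


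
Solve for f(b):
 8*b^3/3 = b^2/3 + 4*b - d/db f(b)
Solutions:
 f(b) = C1 - 2*b^4/3 + b^3/9 + 2*b^2


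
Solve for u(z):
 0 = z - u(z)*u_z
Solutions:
 u(z) = -sqrt(C1 + z^2)
 u(z) = sqrt(C1 + z^2)


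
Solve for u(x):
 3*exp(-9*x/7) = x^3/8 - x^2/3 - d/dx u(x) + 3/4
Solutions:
 u(x) = C1 + x^4/32 - x^3/9 + 3*x/4 + 7*exp(-9*x/7)/3


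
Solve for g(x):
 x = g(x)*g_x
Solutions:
 g(x) = -sqrt(C1 + x^2)
 g(x) = sqrt(C1 + x^2)


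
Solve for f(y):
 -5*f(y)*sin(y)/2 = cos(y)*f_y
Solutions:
 f(y) = C1*cos(y)^(5/2)


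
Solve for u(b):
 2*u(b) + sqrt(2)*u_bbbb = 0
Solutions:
 u(b) = (C1*sin(2^(5/8)*b/2) + C2*cos(2^(5/8)*b/2))*exp(-2^(5/8)*b/2) + (C3*sin(2^(5/8)*b/2) + C4*cos(2^(5/8)*b/2))*exp(2^(5/8)*b/2)


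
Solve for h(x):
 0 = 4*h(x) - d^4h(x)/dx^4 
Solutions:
 h(x) = C1*exp(-sqrt(2)*x) + C2*exp(sqrt(2)*x) + C3*sin(sqrt(2)*x) + C4*cos(sqrt(2)*x)


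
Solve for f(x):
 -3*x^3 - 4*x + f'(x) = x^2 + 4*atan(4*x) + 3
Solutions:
 f(x) = C1 + 3*x^4/4 + x^3/3 + 2*x^2 + 4*x*atan(4*x) + 3*x - log(16*x^2 + 1)/2


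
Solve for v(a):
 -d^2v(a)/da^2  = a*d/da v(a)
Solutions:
 v(a) = C1 + C2*erf(sqrt(2)*a/2)


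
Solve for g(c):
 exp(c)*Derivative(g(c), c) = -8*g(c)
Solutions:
 g(c) = C1*exp(8*exp(-c))


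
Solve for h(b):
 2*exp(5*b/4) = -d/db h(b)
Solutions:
 h(b) = C1 - 8*exp(5*b/4)/5


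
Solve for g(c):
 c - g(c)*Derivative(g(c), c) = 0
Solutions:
 g(c) = -sqrt(C1 + c^2)
 g(c) = sqrt(C1 + c^2)


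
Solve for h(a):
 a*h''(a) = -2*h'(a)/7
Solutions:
 h(a) = C1 + C2*a^(5/7)


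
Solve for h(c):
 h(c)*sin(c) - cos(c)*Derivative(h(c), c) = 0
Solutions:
 h(c) = C1/cos(c)


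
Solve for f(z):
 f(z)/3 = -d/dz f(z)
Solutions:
 f(z) = C1*exp(-z/3)


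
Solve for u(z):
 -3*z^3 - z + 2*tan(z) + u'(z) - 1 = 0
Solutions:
 u(z) = C1 + 3*z^4/4 + z^2/2 + z + 2*log(cos(z))


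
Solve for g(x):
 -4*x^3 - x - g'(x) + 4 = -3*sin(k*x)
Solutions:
 g(x) = C1 - x^4 - x^2/2 + 4*x - 3*cos(k*x)/k


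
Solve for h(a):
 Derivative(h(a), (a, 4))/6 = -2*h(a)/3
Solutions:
 h(a) = (C1*sin(a) + C2*cos(a))*exp(-a) + (C3*sin(a) + C4*cos(a))*exp(a)


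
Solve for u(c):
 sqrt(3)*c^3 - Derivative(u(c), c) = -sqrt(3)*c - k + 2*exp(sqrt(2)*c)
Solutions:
 u(c) = C1 + sqrt(3)*c^4/4 + sqrt(3)*c^2/2 + c*k - sqrt(2)*exp(sqrt(2)*c)


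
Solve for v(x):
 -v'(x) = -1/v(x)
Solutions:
 v(x) = -sqrt(C1 + 2*x)
 v(x) = sqrt(C1 + 2*x)


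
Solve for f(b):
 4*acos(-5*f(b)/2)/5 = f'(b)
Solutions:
 Integral(1/acos(-5*_y/2), (_y, f(b))) = C1 + 4*b/5


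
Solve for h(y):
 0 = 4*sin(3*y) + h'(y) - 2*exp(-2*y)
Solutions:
 h(y) = C1 + 4*cos(3*y)/3 - exp(-2*y)


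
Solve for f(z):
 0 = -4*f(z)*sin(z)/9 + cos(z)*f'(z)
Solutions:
 f(z) = C1/cos(z)^(4/9)


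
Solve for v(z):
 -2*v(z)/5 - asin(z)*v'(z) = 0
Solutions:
 v(z) = C1*exp(-2*Integral(1/asin(z), z)/5)


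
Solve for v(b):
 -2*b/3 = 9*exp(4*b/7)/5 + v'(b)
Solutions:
 v(b) = C1 - b^2/3 - 63*exp(4*b/7)/20


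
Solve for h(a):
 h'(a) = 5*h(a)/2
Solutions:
 h(a) = C1*exp(5*a/2)


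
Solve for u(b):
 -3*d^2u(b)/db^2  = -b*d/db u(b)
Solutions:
 u(b) = C1 + C2*erfi(sqrt(6)*b/6)


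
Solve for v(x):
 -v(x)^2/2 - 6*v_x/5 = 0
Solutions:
 v(x) = 12/(C1 + 5*x)


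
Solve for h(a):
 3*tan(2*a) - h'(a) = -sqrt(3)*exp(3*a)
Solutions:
 h(a) = C1 + sqrt(3)*exp(3*a)/3 - 3*log(cos(2*a))/2


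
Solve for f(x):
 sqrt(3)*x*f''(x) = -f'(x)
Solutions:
 f(x) = C1 + C2*x^(1 - sqrt(3)/3)


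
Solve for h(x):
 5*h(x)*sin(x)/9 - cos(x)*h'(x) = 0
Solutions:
 h(x) = C1/cos(x)^(5/9)


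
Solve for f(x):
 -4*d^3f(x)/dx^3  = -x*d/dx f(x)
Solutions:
 f(x) = C1 + Integral(C2*airyai(2^(1/3)*x/2) + C3*airybi(2^(1/3)*x/2), x)


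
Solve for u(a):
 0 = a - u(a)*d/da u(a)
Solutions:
 u(a) = -sqrt(C1 + a^2)
 u(a) = sqrt(C1 + a^2)


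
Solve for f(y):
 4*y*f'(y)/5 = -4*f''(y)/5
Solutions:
 f(y) = C1 + C2*erf(sqrt(2)*y/2)


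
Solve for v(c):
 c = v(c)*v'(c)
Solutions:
 v(c) = -sqrt(C1 + c^2)
 v(c) = sqrt(C1 + c^2)


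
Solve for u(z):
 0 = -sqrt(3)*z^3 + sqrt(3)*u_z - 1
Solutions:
 u(z) = C1 + z^4/4 + sqrt(3)*z/3


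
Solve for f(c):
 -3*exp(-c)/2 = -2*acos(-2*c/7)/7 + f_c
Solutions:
 f(c) = C1 + 2*c*acos(-2*c/7)/7 + sqrt(49 - 4*c^2)/7 + 3*exp(-c)/2


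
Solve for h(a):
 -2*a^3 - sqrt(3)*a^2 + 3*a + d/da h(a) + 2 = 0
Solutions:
 h(a) = C1 + a^4/2 + sqrt(3)*a^3/3 - 3*a^2/2 - 2*a


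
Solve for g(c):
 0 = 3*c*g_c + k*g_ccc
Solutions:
 g(c) = C1 + Integral(C2*airyai(3^(1/3)*c*(-1/k)^(1/3)) + C3*airybi(3^(1/3)*c*(-1/k)^(1/3)), c)


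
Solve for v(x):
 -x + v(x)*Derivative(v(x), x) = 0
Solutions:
 v(x) = -sqrt(C1 + x^2)
 v(x) = sqrt(C1 + x^2)


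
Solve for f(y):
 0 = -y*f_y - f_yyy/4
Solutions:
 f(y) = C1 + Integral(C2*airyai(-2^(2/3)*y) + C3*airybi(-2^(2/3)*y), y)


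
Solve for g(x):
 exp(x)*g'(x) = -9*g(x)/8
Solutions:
 g(x) = C1*exp(9*exp(-x)/8)


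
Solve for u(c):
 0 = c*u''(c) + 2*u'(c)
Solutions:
 u(c) = C1 + C2/c


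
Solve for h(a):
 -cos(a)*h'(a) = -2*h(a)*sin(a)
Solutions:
 h(a) = C1/cos(a)^2


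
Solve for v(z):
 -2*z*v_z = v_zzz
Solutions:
 v(z) = C1 + Integral(C2*airyai(-2^(1/3)*z) + C3*airybi(-2^(1/3)*z), z)


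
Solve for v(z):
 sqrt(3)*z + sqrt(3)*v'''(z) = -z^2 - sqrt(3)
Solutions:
 v(z) = C1 + C2*z + C3*z^2 - sqrt(3)*z^5/180 - z^4/24 - z^3/6


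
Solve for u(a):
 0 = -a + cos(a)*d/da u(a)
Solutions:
 u(a) = C1 + Integral(a/cos(a), a)


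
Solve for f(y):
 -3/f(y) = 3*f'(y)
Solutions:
 f(y) = -sqrt(C1 - 2*y)
 f(y) = sqrt(C1 - 2*y)


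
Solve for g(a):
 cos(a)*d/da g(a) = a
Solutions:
 g(a) = C1 + Integral(a/cos(a), a)


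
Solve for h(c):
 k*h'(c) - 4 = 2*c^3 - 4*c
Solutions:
 h(c) = C1 + c^4/(2*k) - 2*c^2/k + 4*c/k


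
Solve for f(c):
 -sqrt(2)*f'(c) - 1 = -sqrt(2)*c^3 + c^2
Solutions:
 f(c) = C1 + c^4/4 - sqrt(2)*c^3/6 - sqrt(2)*c/2


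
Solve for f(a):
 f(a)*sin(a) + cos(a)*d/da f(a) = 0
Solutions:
 f(a) = C1*cos(a)


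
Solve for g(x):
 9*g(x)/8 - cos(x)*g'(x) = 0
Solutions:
 g(x) = C1*(sin(x) + 1)^(9/16)/(sin(x) - 1)^(9/16)


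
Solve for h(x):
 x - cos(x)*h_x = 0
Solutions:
 h(x) = C1 + Integral(x/cos(x), x)


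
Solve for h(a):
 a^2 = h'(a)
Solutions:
 h(a) = C1 + a^3/3


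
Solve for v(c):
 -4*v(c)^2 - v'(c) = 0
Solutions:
 v(c) = 1/(C1 + 4*c)


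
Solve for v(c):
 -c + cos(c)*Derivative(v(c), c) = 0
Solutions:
 v(c) = C1 + Integral(c/cos(c), c)


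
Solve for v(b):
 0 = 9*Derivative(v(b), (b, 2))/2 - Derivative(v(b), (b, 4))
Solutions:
 v(b) = C1 + C2*b + C3*exp(-3*sqrt(2)*b/2) + C4*exp(3*sqrt(2)*b/2)


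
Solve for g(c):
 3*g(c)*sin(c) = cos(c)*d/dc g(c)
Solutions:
 g(c) = C1/cos(c)^3


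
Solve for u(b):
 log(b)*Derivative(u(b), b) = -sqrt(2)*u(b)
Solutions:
 u(b) = C1*exp(-sqrt(2)*li(b))


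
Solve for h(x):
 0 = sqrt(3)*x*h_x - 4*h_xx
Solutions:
 h(x) = C1 + C2*erfi(sqrt(2)*3^(1/4)*x/4)


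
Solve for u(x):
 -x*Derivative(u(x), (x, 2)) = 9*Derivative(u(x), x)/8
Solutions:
 u(x) = C1 + C2/x^(1/8)


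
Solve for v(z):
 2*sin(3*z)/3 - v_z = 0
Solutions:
 v(z) = C1 - 2*cos(3*z)/9


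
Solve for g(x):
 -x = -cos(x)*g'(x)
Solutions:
 g(x) = C1 + Integral(x/cos(x), x)


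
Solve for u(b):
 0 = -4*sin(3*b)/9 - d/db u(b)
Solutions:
 u(b) = C1 + 4*cos(3*b)/27


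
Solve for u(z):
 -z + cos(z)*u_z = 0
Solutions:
 u(z) = C1 + Integral(z/cos(z), z)


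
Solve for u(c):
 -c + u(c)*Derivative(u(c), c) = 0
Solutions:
 u(c) = -sqrt(C1 + c^2)
 u(c) = sqrt(C1 + c^2)


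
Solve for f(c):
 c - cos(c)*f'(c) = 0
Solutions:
 f(c) = C1 + Integral(c/cos(c), c)


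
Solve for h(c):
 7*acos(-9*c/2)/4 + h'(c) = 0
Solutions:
 h(c) = C1 - 7*c*acos(-9*c/2)/4 - 7*sqrt(4 - 81*c^2)/36


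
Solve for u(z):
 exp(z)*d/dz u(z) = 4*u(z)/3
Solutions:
 u(z) = C1*exp(-4*exp(-z)/3)


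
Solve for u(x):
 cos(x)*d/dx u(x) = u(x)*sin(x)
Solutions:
 u(x) = C1/cos(x)


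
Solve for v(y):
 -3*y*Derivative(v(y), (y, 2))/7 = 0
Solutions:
 v(y) = C1 + C2*y


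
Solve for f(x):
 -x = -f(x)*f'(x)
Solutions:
 f(x) = -sqrt(C1 + x^2)
 f(x) = sqrt(C1 + x^2)


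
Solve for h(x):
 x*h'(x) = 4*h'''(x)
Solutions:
 h(x) = C1 + Integral(C2*airyai(2^(1/3)*x/2) + C3*airybi(2^(1/3)*x/2), x)


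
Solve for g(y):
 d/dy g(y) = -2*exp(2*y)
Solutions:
 g(y) = C1 - exp(2*y)


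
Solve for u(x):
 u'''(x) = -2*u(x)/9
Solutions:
 u(x) = C3*exp(-6^(1/3)*x/3) + (C1*sin(2^(1/3)*3^(5/6)*x/6) + C2*cos(2^(1/3)*3^(5/6)*x/6))*exp(6^(1/3)*x/6)


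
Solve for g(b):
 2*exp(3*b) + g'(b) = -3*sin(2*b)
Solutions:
 g(b) = C1 - 2*exp(3*b)/3 + 3*cos(2*b)/2


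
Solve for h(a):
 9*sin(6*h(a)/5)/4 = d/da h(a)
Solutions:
 -9*a/4 + 5*log(cos(6*h(a)/5) - 1)/12 - 5*log(cos(6*h(a)/5) + 1)/12 = C1


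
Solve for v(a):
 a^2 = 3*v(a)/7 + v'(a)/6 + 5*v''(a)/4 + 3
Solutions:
 v(a) = 7*a^2/3 - 49*a/27 + (C1*sin(sqrt(3731)*a/105) + C2*cos(sqrt(3731)*a/105))*exp(-a/15) - 4837/243


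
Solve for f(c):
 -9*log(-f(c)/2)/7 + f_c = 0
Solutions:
 -7*Integral(1/(log(-_y) - log(2)), (_y, f(c)))/9 = C1 - c


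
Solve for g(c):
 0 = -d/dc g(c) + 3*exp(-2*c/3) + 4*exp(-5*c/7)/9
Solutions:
 g(c) = C1 - 9*exp(-2*c/3)/2 - 28*exp(-5*c/7)/45


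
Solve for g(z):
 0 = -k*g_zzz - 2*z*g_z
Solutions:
 g(z) = C1 + Integral(C2*airyai(2^(1/3)*z*(-1/k)^(1/3)) + C3*airybi(2^(1/3)*z*(-1/k)^(1/3)), z)


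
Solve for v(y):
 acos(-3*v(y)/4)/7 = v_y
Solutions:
 Integral(1/acos(-3*_y/4), (_y, v(y))) = C1 + y/7


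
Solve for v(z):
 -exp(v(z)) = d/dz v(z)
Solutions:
 v(z) = log(1/(C1 + z))


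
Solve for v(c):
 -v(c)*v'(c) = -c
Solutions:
 v(c) = -sqrt(C1 + c^2)
 v(c) = sqrt(C1 + c^2)


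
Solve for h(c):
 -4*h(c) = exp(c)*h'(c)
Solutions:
 h(c) = C1*exp(4*exp(-c))


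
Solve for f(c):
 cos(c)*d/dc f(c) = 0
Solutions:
 f(c) = C1


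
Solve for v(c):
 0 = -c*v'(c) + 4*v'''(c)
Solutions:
 v(c) = C1 + Integral(C2*airyai(2^(1/3)*c/2) + C3*airybi(2^(1/3)*c/2), c)


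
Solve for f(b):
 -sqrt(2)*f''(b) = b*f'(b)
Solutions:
 f(b) = C1 + C2*erf(2^(1/4)*b/2)


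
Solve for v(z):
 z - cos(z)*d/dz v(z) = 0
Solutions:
 v(z) = C1 + Integral(z/cos(z), z)


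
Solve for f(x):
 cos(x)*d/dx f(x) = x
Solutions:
 f(x) = C1 + Integral(x/cos(x), x)


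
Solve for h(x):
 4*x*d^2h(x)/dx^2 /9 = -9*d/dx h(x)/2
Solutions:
 h(x) = C1 + C2/x^(73/8)
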